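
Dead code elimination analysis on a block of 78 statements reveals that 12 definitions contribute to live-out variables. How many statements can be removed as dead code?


Dead code = total statements - live definitions
= 78 - 12 = 66

66


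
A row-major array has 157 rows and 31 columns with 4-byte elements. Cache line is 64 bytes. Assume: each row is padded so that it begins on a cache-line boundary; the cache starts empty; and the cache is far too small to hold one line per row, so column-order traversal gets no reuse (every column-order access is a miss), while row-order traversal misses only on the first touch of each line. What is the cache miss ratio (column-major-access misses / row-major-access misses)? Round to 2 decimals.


Each row occupies 31 * 4 = 124 bytes and starts on a line boundary, so it spans ceil(124 / 64) = 2 cache lines.
Row-major traversal misses (one per line touched): 157 * ceil(31 * 4 / 64) = 314
Column-major traversal misses (no reuse, every access misses): 157 * 31 = 4867
Ratio = 4867 / 314 = 15.5

15.5


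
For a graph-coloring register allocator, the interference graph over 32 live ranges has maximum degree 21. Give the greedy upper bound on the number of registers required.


Greedy coloring never needs more than (max_degree + 1) colors: when coloring a vertex, at most max_degree neighbors are already colored.
Upper bound = 21 + 1 = 22

22


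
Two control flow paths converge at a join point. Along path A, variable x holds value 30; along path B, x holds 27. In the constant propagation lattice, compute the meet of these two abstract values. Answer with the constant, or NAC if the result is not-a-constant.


Meet operation: if both paths give the same constant, result is that constant; if they differ, result is NAC (not-a-constant).
Path A: 30, Path B: 27 -> differ
Result: not-a-constant -> NAC

NAC


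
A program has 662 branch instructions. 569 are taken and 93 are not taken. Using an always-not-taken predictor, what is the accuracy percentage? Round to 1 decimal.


Predictor: always-not-taken
Correct predictions = 93
Accuracy = 93 / 662 * 100 = 14.0%

14.0


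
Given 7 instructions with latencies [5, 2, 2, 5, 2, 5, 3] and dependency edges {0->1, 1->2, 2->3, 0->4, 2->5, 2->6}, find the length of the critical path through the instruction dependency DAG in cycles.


Compute longest path through dependency graph: dist(Ik) = max over predecessors of dist + latency(Ik).
dist(I0) = latency 5 = 5
dist(I1) = dist(I0) + 2 = 5 + 2 = 7
dist(I2) = dist(I1) + 2 = 7 + 2 = 9
dist(I3) = dist(I2) + 5 = 9 + 5 = 14
dist(I4) = dist(I0) + 2 = 5 + 2 = 7
dist(I5) = dist(I2) + 5 = 9 + 5 = 14
dist(I6) = dist(I2) + 3 = 9 + 3 = 12
Critical path = max dist = 14

14


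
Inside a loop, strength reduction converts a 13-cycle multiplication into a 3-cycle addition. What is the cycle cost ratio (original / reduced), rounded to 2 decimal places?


Ratio = mult_cost / add_cost = 13 / 3 = 4.33

4.33


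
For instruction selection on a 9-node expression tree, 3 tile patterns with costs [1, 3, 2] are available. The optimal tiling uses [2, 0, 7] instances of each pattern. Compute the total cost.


Total cost = sum(count_i * cost_i)
= 2*1 + 0*3 + 7*2
= 16

16


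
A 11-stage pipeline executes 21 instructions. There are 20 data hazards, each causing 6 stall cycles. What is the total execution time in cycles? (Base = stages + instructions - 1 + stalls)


Base cycles = 11 + 21 - 1 = 31
Total stalls = 20 * 6 = 120
Total = 31 + 120 = 151

151


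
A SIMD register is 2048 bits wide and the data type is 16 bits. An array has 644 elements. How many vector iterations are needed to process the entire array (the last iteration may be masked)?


Width = 2048 / 16 = 128 elements per vector op
Iterations = ceil(644 / 128) = 6

6


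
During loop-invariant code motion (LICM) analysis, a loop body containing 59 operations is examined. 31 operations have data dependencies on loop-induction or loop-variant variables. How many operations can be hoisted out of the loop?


Invariant candidates = total - loop-dependent
= 59 - 31 = 28

28


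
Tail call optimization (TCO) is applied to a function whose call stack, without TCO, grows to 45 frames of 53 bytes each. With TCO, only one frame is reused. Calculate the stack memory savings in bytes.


Without TCO: 45 * 53 = 2385 bytes
With TCO: reuse 1 frame = 53 bytes
Savings = 2385 - 53 = 2332

2332


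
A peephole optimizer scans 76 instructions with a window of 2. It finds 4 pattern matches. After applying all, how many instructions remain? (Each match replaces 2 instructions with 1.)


Each match removes 1 instructions.
Total removed = 4 * 1 = 4
Remaining = 76 - 4 = 72

72


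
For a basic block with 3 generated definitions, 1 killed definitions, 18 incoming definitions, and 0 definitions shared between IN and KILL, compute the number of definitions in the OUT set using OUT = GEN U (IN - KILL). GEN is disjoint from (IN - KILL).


IN - KILL: 18 - 0 = 18 surviving definitions
OUT = GEN + surviving = 3 + 18 = 21

21


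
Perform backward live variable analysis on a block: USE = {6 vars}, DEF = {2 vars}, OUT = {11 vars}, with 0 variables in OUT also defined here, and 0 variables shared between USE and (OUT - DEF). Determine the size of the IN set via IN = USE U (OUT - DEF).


OUT - DEF: 11 - 0 = 11
|IN| = |USE| + |OUT - DEF| - |USE ∩ (OUT - DEF)| = 6 + 11 - 0 = 17

17


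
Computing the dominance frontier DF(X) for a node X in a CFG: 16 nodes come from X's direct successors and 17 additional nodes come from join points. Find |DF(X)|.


DF(X) = direct successor contributions + join point contributions
= 16 + 17 = 33

33


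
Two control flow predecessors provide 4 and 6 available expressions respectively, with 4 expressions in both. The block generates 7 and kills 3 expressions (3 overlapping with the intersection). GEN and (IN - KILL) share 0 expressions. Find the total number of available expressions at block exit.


IN = intersection of predecessors = 4
IN - KILL = 4 - 3 = 1
|OUT| = |GEN| + |IN - KILL| - |GEN ∩ (IN - KILL)| = 7 + 1 - 0 = 8

8


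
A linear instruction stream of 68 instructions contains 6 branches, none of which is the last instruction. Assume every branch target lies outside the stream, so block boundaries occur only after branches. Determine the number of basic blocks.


With no in-sequence branch targets, the leaders are the first instruction plus the instruction after each branch.
Number of basic blocks = branches + 1
= 6 + 1 = 7

7


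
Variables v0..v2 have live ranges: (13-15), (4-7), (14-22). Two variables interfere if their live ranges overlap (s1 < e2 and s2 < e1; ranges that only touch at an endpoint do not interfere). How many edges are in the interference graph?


Check all pairs for overlapping intervals.
Two intervals (s1,e1) and (s2,e2) overlap if s1 < e2 and s2 < e1.
v0 (13-15) vs v1..v2: overlaps v2 -> 1
v1 (4-7) vs v2: overlaps none -> 0
Total overlapping pairs = 1 + 0 = 1

1


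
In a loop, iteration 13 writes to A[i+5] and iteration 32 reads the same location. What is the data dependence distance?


Distance = read iteration - write iteration
= 32 - 13 = 19

19


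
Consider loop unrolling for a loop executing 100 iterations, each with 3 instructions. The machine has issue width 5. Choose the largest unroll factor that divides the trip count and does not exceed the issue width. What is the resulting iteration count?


Largest divisor of 100 <= 5 is 5
New iterations = 100 / 5 = 20

20


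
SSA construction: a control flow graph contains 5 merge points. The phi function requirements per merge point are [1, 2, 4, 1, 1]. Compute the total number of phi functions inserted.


Total phi functions = sum of phi functions at each join node
= 1 + 2 + 4 + 1 + 1 = 9

9


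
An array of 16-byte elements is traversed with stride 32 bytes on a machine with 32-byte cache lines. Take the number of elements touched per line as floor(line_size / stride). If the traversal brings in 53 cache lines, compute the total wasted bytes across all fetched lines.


Elements per line = floor(32 / 32) = 1
Bytes used per line = 1 * 16 = 16
Wasted per line = 32 - 16 = 16
Total wasted = 16 * 53 = 848

848


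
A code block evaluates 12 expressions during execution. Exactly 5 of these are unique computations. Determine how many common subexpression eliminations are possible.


CSE count = total expressions - unique expressions
= 12 - 5 = 7

7


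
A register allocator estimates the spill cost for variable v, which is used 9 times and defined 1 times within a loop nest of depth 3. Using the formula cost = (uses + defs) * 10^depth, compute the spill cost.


uses + defs = 9 + 1 = 10
10^3 = 1000
Spill cost = 10 * 1000 = 10000

10000


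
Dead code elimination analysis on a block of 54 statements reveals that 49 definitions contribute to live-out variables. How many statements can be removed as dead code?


Dead code = total statements - live definitions
= 54 - 49 = 5

5


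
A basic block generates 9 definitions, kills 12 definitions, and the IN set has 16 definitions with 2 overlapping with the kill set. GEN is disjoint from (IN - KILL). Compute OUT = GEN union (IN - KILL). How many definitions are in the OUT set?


IN - KILL: 16 - 2 = 14 surviving definitions
OUT = GEN + surviving = 9 + 14 = 23

23


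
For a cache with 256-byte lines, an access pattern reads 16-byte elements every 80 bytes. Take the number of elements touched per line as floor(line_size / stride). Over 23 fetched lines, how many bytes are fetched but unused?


Elements per line = floor(256 / 80) = 3
Bytes used per line = 3 * 16 = 48
Wasted per line = 256 - 48 = 208
Total wasted = 208 * 23 = 4784

4784


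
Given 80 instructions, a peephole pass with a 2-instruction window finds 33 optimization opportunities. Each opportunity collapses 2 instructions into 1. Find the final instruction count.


Each match removes 1 instructions.
Total removed = 33 * 1 = 33
Remaining = 80 - 33 = 47

47


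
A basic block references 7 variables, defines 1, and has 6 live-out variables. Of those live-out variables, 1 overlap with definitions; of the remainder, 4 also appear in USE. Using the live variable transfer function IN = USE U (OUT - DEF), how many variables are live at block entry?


OUT - DEF: 6 - 1 = 5
|IN| = |USE| + |OUT - DEF| - |USE ∩ (OUT - DEF)| = 7 + 5 - 4 = 8

8


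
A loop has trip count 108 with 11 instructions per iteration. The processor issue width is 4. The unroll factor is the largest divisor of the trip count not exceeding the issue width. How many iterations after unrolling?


Largest divisor of 108 <= 4 is 4
New iterations = 108 / 4 = 27

27


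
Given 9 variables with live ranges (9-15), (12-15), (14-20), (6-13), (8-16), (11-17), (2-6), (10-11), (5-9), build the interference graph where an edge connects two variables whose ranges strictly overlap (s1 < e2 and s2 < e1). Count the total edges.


Check all pairs for overlapping intervals.
Two intervals (s1,e1) and (s2,e2) overlap if s1 < e2 and s2 < e1.
v0 (9-15) vs v1..v8: overlaps v1, v2, v3, v4, v5, v7 -> 6
v1 (12-15) vs v2..v8: overlaps v2, v3, v4, v5 -> 4
v2 (14-20) vs v3..v8: overlaps v4, v5 -> 2
v3 (6-13) vs v4..v8: overlaps v4, v5, v7, v8 -> 4
v4 (8-16) vs v5..v8: overlaps v5, v7, v8 -> 3
v5 (11-17) vs v6..v8: overlaps none -> 0
v6 (2-6) vs v7..v8: overlaps v8 -> 1
v7 (10-11) vs v8: overlaps none -> 0
Total overlapping pairs = 6 + 4 + 2 + 4 + 3 + 0 + 1 + 0 = 20

20


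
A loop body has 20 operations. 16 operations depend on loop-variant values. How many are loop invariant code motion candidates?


Invariant candidates = total - loop-dependent
= 20 - 16 = 4

4


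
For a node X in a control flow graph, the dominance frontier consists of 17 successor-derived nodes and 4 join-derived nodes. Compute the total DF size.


DF(X) = direct successor contributions + join point contributions
= 17 + 4 = 21

21


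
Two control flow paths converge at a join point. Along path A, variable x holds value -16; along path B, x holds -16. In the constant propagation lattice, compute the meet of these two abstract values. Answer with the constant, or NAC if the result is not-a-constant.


Meet operation: if both paths give the same constant, result is that constant; if they differ, result is NAC (not-a-constant).
Path A: -16, Path B: -16 -> equal
Result: constant -> -16

-16


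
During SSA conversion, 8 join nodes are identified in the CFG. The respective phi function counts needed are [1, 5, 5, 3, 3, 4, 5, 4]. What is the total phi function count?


Total phi functions = sum of phi functions at each join node
= 1 + 5 + 5 + 3 + 3 + 4 + 5 + 4 = 30

30


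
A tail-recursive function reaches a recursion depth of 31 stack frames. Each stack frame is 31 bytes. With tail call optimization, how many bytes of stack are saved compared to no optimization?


Without TCO: 31 * 31 = 961 bytes
With TCO: reuse 1 frame = 31 bytes
Savings = 961 - 31 = 930

930


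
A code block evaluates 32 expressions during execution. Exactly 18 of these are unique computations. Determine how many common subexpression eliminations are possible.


CSE count = total expressions - unique expressions
= 32 - 18 = 14

14


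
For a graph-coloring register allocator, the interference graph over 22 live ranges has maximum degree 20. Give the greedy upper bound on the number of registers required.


Greedy coloring never needs more than (max_degree + 1) colors: when coloring a vertex, at most max_degree neighbors are already colored.
Upper bound = 20 + 1 = 21

21


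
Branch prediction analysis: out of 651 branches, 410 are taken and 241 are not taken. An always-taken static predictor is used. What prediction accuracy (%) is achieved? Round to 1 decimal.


Predictor: always-taken
Correct predictions = 410
Accuracy = 410 / 651 * 100 = 63.0%

63.0


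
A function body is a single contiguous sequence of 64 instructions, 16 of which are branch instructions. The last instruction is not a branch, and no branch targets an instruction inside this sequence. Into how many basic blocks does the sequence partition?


With no in-sequence branch targets, the leaders are the first instruction plus the instruction after each branch.
Number of basic blocks = branches + 1
= 16 + 1 = 17

17


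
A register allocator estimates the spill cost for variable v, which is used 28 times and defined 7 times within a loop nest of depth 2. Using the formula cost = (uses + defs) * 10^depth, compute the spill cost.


uses + defs = 28 + 7 = 35
10^2 = 100
Spill cost = 35 * 100 = 3500

3500


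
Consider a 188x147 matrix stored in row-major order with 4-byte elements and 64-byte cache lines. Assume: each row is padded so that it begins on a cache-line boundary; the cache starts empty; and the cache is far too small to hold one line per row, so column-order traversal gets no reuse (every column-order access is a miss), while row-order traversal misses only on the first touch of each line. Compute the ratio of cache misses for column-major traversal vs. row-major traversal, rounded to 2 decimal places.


Each row occupies 147 * 4 = 588 bytes and starts on a line boundary, so it spans ceil(588 / 64) = 10 cache lines.
Row-major traversal misses (one per line touched): 188 * ceil(147 * 4 / 64) = 1880
Column-major traversal misses (no reuse, every access misses): 188 * 147 = 27636
Ratio = 27636 / 1880 = 14.7

14.7


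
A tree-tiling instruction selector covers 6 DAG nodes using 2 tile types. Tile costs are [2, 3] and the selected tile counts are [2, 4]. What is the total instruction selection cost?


Total cost = sum(count_i * cost_i)
= 2*2 + 4*3
= 16

16


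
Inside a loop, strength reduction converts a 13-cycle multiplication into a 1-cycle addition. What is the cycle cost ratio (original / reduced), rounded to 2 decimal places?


Ratio = mult_cost / add_cost = 13 / 1 = 13.0

13.0


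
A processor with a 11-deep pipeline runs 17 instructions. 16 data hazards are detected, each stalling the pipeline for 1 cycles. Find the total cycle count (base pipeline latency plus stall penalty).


Base cycles = 11 + 17 - 1 = 27
Total stalls = 16 * 1 = 16
Total = 27 + 16 = 43

43


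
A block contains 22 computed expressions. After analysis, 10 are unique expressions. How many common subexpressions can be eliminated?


CSE count = total expressions - unique expressions
= 22 - 10 = 12

12


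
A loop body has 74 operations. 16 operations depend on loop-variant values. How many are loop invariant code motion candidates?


Invariant candidates = total - loop-dependent
= 74 - 16 = 58

58


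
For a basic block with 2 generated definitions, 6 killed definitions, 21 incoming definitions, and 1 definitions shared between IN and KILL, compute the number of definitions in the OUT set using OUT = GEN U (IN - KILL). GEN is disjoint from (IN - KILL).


IN - KILL: 21 - 1 = 20 surviving definitions
OUT = GEN + surviving = 2 + 20 = 22

22


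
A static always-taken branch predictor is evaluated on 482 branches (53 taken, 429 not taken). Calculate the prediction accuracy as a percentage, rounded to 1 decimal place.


Predictor: always-taken
Correct predictions = 53
Accuracy = 53 / 482 * 100 = 11.0%

11.0


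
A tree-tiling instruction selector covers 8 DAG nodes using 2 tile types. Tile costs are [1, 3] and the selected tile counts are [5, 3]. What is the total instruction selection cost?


Total cost = sum(count_i * cost_i)
= 5*1 + 3*3
= 14

14


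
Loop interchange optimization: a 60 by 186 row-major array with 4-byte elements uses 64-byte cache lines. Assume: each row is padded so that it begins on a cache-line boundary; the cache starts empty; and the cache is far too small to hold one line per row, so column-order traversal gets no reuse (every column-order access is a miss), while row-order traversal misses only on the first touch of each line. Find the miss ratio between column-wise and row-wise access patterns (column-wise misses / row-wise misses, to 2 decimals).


Each row occupies 186 * 4 = 744 bytes and starts on a line boundary, so it spans ceil(744 / 64) = 12 cache lines.
Row-major traversal misses (one per line touched): 60 * ceil(186 * 4 / 64) = 720
Column-major traversal misses (no reuse, every access misses): 60 * 186 = 11160
Ratio = 11160 / 720 = 15.5

15.5


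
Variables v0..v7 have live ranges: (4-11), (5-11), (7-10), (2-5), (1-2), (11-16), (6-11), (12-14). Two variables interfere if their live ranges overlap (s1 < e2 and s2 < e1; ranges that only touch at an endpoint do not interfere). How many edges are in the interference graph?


Check all pairs for overlapping intervals.
Two intervals (s1,e1) and (s2,e2) overlap if s1 < e2 and s2 < e1.
v0 (4-11) vs v1..v7: overlaps v1, v2, v3, v6 -> 4
v1 (5-11) vs v2..v7: overlaps v2, v6 -> 2
v2 (7-10) vs v3..v7: overlaps v6 -> 1
v3 (2-5) vs v4..v7: overlaps none -> 0
v4 (1-2) vs v5..v7: overlaps none -> 0
v5 (11-16) vs v6..v7: overlaps v7 -> 1
v6 (6-11) vs v7: overlaps none -> 0
Total overlapping pairs = 4 + 2 + 1 + 0 + 0 + 1 + 0 = 8

8


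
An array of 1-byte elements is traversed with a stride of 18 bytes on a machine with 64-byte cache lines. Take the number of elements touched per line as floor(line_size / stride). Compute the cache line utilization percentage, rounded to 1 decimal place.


Elements per cache line = floor(64 / 18) = 3
Bytes used = 3 * 1 = 3
Utilization = 3 / 64 * 100 = 4.7%

4.7


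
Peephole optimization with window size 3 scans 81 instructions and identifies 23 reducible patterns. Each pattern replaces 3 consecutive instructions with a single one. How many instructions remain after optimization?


Each match removes 2 instructions.
Total removed = 23 * 2 = 46
Remaining = 81 - 46 = 35

35


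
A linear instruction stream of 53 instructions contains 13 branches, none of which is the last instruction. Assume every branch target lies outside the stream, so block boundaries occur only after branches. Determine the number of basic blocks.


With no in-sequence branch targets, the leaders are the first instruction plus the instruction after each branch.
Number of basic blocks = branches + 1
= 13 + 1 = 14

14


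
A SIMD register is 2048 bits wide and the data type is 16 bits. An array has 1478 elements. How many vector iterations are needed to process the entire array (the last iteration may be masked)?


Width = 2048 / 16 = 128 elements per vector op
Iterations = ceil(1478 / 128) = 12

12


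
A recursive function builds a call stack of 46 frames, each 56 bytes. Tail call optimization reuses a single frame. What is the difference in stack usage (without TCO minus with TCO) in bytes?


Without TCO: 46 * 56 = 2576 bytes
With TCO: reuse 1 frame = 56 bytes
Savings = 2576 - 56 = 2520

2520


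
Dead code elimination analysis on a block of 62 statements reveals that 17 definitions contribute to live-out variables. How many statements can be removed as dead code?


Dead code = total statements - live definitions
= 62 - 17 = 45

45


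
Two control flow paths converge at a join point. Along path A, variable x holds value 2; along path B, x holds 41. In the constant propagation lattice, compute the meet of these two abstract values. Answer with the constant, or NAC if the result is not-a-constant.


Meet operation: if both paths give the same constant, result is that constant; if they differ, result is NAC (not-a-constant).
Path A: 2, Path B: 41 -> differ
Result: not-a-constant -> NAC

NAC


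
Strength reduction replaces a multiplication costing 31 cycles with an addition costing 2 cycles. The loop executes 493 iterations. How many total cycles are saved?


Per-iteration saving = 31 - 2 = 29
Total saved = 493 * 29 = 14297

14297


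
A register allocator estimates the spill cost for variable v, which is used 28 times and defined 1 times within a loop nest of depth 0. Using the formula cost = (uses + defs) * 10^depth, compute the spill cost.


uses + defs = 28 + 1 = 29
10^0 = 1
Spill cost = 29 * 1 = 29

29


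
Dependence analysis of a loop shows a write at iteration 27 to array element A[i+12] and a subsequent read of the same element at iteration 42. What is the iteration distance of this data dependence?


Distance = read iteration - write iteration
= 42 - 27 = 15

15


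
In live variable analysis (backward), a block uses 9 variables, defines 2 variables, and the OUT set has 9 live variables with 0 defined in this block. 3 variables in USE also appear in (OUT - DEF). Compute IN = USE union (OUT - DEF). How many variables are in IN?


OUT - DEF: 9 - 0 = 9
|IN| = |USE| + |OUT - DEF| - |USE ∩ (OUT - DEF)| = 9 + 9 - 3 = 15

15


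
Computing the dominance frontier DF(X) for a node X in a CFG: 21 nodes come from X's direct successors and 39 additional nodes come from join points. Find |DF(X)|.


DF(X) = direct successor contributions + join point contributions
= 21 + 39 = 60

60


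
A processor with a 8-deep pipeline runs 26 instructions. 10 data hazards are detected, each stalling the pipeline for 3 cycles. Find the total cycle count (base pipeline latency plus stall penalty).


Base cycles = 8 + 26 - 1 = 33
Total stalls = 10 * 3 = 30
Total = 33 + 30 = 63

63


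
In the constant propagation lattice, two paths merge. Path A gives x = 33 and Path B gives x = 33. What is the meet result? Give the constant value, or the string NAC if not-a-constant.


Meet operation: if both paths give the same constant, result is that constant; if they differ, result is NAC (not-a-constant).
Path A: 33, Path B: 33 -> equal
Result: constant -> 33

33


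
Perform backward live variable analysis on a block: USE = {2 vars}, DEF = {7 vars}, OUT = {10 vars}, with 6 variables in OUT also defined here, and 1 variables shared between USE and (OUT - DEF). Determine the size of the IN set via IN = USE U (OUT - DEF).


OUT - DEF: 10 - 6 = 4
|IN| = |USE| + |OUT - DEF| - |USE ∩ (OUT - DEF)| = 2 + 4 - 1 = 5

5


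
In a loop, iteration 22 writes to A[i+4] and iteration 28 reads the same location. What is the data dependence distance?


Distance = read iteration - write iteration
= 28 - 22 = 6

6


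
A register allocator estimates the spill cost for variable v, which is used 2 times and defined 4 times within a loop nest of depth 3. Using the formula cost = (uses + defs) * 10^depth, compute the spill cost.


uses + defs = 2 + 4 = 6
10^3 = 1000
Spill cost = 6 * 1000 = 6000

6000


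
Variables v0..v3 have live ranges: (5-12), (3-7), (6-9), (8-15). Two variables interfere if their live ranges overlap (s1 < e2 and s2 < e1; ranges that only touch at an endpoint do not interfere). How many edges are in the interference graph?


Check all pairs for overlapping intervals.
Two intervals (s1,e1) and (s2,e2) overlap if s1 < e2 and s2 < e1.
v0 (5-12) vs v1..v3: overlaps v1, v2, v3 -> 3
v1 (3-7) vs v2..v3: overlaps v2 -> 1
v2 (6-9) vs v3: overlaps v3 -> 1
Total overlapping pairs = 3 + 1 + 1 = 5

5


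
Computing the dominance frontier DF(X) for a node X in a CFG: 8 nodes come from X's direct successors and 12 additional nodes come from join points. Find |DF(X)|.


DF(X) = direct successor contributions + join point contributions
= 8 + 12 = 20

20


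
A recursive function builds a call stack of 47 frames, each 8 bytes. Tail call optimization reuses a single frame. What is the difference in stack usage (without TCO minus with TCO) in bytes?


Without TCO: 47 * 8 = 376 bytes
With TCO: reuse 1 frame = 8 bytes
Savings = 376 - 8 = 368

368


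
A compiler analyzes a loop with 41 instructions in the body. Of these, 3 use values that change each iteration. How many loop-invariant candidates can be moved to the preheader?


Invariant candidates = total - loop-dependent
= 41 - 3 = 38

38


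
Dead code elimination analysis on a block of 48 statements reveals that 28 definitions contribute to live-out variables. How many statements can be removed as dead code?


Dead code = total statements - live definitions
= 48 - 28 = 20

20


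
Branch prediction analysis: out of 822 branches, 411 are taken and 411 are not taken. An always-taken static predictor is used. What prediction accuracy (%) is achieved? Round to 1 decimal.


Predictor: always-taken
Correct predictions = 411
Accuracy = 411 / 822 * 100 = 50.0%

50.0


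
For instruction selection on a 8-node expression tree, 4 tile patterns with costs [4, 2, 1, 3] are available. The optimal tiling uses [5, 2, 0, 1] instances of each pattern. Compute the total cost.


Total cost = sum(count_i * cost_i)
= 5*4 + 2*2 + 0*1 + 1*3
= 27

27


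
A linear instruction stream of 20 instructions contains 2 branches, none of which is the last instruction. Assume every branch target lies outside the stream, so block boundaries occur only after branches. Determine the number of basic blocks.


With no in-sequence branch targets, the leaders are the first instruction plus the instruction after each branch.
Number of basic blocks = branches + 1
= 2 + 1 = 3

3


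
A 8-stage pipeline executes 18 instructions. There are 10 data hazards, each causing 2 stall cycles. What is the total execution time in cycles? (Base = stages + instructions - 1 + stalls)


Base cycles = 8 + 18 - 1 = 25
Total stalls = 10 * 2 = 20
Total = 25 + 20 = 45

45


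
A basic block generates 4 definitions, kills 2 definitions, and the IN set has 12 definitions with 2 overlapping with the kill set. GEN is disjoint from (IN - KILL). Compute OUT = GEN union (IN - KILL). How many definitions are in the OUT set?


IN - KILL: 12 - 2 = 10 surviving definitions
OUT = GEN + surviving = 4 + 10 = 14

14


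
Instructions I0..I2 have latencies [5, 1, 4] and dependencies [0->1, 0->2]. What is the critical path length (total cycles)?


Compute longest path through dependency graph: dist(Ik) = max over predecessors of dist + latency(Ik).
dist(I0) = latency 5 = 5
dist(I1) = dist(I0) + 1 = 5 + 1 = 6
dist(I2) = dist(I0) + 4 = 5 + 4 = 9
Critical path = max dist = 9

9


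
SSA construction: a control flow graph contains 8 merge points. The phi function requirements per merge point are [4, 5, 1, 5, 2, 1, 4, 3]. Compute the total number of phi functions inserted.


Total phi functions = sum of phi functions at each join node
= 4 + 5 + 1 + 5 + 2 + 1 + 4 + 3 = 25

25


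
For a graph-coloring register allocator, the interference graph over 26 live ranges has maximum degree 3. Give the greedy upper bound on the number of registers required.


Greedy coloring never needs more than (max_degree + 1) colors: when coloring a vertex, at most max_degree neighbors are already colored.
Upper bound = 3 + 1 = 4

4


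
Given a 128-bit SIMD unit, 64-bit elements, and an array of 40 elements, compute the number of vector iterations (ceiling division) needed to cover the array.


Width = 128 / 64 = 2 elements per vector op
Iterations = ceil(40 / 2) = 20

20


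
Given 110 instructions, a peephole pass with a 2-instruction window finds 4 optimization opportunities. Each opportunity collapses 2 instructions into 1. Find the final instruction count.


Each match removes 1 instructions.
Total removed = 4 * 1 = 4
Remaining = 110 - 4 = 106

106


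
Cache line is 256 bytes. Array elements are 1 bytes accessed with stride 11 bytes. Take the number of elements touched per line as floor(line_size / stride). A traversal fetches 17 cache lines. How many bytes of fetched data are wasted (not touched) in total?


Elements per line = floor(256 / 11) = 23
Bytes used per line = 23 * 1 = 23
Wasted per line = 256 - 23 = 233
Total wasted = 233 * 17 = 3961

3961


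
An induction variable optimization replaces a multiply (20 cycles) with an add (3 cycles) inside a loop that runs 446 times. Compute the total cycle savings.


Per-iteration saving = 20 - 3 = 17
Total saved = 446 * 17 = 7582

7582


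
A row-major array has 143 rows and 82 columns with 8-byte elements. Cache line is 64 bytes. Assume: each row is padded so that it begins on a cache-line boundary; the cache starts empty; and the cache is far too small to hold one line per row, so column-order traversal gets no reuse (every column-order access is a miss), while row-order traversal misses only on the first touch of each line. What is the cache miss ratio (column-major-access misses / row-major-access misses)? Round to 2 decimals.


Each row occupies 82 * 8 = 656 bytes and starts on a line boundary, so it spans ceil(656 / 64) = 11 cache lines.
Row-major traversal misses (one per line touched): 143 * ceil(82 * 8 / 64) = 1573
Column-major traversal misses (no reuse, every access misses): 143 * 82 = 11726
Ratio = 11726 / 1573 = 7.45

7.45


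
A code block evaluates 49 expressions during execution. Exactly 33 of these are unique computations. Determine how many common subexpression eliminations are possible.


CSE count = total expressions - unique expressions
= 49 - 33 = 16

16


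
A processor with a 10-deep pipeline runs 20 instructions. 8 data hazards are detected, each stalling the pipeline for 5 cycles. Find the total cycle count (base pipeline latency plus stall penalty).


Base cycles = 10 + 20 - 1 = 29
Total stalls = 8 * 5 = 40
Total = 29 + 40 = 69

69


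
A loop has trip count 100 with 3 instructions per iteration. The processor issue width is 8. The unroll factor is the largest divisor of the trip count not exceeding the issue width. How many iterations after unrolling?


Largest divisor of 100 <= 8 is 5
New iterations = 100 / 5 = 20

20


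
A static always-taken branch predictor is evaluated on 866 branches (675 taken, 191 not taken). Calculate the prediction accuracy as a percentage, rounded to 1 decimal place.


Predictor: always-taken
Correct predictions = 675
Accuracy = 675 / 866 * 100 = 77.9%

77.9


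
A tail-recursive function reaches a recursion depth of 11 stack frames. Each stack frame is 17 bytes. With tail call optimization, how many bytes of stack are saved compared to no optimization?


Without TCO: 11 * 17 = 187 bytes
With TCO: reuse 1 frame = 17 bytes
Savings = 187 - 17 = 170

170


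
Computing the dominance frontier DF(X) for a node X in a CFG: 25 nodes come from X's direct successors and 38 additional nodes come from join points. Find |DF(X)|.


DF(X) = direct successor contributions + join point contributions
= 25 + 38 = 63

63


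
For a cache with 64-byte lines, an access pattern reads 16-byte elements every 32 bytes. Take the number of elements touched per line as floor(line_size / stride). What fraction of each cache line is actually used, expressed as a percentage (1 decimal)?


Elements per cache line = floor(64 / 32) = 2
Bytes used = 2 * 16 = 32
Utilization = 32 / 64 * 100 = 50.0%

50.0


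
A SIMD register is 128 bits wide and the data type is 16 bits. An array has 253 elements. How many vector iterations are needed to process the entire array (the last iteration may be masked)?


Width = 128 / 16 = 8 elements per vector op
Iterations = ceil(253 / 8) = 32

32


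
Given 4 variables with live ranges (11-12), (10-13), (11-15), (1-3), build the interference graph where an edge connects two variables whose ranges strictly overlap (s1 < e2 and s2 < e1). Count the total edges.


Check all pairs for overlapping intervals.
Two intervals (s1,e1) and (s2,e2) overlap if s1 < e2 and s2 < e1.
v0 (11-12) vs v1..v3: overlaps v1, v2 -> 2
v1 (10-13) vs v2..v3: overlaps v2 -> 1
v2 (11-15) vs v3: overlaps none -> 0
Total overlapping pairs = 2 + 1 + 0 = 3

3


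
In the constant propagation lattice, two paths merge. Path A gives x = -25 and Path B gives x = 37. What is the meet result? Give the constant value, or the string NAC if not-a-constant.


Meet operation: if both paths give the same constant, result is that constant; if they differ, result is NAC (not-a-constant).
Path A: -25, Path B: 37 -> differ
Result: not-a-constant -> NAC

NAC


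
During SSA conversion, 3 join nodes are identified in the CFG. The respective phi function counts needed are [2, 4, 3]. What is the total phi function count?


Total phi functions = sum of phi functions at each join node
= 2 + 4 + 3 = 9

9


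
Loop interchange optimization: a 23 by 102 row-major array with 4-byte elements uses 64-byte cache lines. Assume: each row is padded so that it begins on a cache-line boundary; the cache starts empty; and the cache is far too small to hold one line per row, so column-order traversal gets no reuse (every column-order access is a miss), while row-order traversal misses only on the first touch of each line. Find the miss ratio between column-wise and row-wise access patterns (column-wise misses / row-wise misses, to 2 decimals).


Each row occupies 102 * 4 = 408 bytes and starts on a line boundary, so it spans ceil(408 / 64) = 7 cache lines.
Row-major traversal misses (one per line touched): 23 * ceil(102 * 4 / 64) = 161
Column-major traversal misses (no reuse, every access misses): 23 * 102 = 2346
Ratio = 2346 / 161 = 14.57

14.57


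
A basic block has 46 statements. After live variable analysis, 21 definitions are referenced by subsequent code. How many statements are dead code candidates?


Dead code = total statements - live definitions
= 46 - 21 = 25

25


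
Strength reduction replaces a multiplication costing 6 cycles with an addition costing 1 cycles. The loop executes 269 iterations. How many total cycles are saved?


Per-iteration saving = 6 - 1 = 5
Total saved = 269 * 5 = 1345

1345


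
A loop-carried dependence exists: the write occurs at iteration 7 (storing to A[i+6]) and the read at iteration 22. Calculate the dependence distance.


Distance = read iteration - write iteration
= 22 - 7 = 15

15


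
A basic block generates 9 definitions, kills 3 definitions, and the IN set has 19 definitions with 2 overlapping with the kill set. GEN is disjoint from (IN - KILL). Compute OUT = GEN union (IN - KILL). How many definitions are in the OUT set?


IN - KILL: 19 - 2 = 17 surviving definitions
OUT = GEN + surviving = 9 + 17 = 26

26


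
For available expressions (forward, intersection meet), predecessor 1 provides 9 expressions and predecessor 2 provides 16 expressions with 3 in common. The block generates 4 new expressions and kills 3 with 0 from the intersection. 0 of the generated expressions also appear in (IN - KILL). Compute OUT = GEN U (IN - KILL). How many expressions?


IN = intersection of predecessors = 3
IN - KILL = 3 - 0 = 3
|OUT| = |GEN| + |IN - KILL| - |GEN ∩ (IN - KILL)| = 4 + 3 - 0 = 7

7


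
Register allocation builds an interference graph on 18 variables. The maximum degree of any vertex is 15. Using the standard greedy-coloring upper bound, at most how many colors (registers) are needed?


Greedy coloring never needs more than (max_degree + 1) colors: when coloring a vertex, at most max_degree neighbors are already colored.
Upper bound = 15 + 1 = 16

16


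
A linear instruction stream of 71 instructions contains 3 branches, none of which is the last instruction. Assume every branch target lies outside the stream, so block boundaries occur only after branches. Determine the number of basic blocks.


With no in-sequence branch targets, the leaders are the first instruction plus the instruction after each branch.
Number of basic blocks = branches + 1
= 3 + 1 = 4

4


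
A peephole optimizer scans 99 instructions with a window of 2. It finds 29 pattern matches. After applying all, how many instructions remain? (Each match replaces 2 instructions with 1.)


Each match removes 1 instructions.
Total removed = 29 * 1 = 29
Remaining = 99 - 29 = 70

70


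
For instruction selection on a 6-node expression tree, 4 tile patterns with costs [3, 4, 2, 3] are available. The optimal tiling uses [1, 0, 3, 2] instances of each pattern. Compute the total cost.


Total cost = sum(count_i * cost_i)
= 1*3 + 0*4 + 3*2 + 2*3
= 15

15


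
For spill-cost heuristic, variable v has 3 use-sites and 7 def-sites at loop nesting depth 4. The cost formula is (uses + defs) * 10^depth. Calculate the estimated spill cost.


uses + defs = 3 + 7 = 10
10^4 = 10000
Spill cost = 10 * 10000 = 100000

100000


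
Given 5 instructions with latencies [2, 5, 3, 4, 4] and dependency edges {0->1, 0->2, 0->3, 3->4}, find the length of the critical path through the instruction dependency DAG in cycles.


Compute longest path through dependency graph: dist(Ik) = max over predecessors of dist + latency(Ik).
dist(I0) = latency 2 = 2
dist(I1) = dist(I0) + 5 = 2 + 5 = 7
dist(I2) = dist(I0) + 3 = 2 + 3 = 5
dist(I3) = dist(I0) + 4 = 2 + 4 = 6
dist(I4) = dist(I3) + 4 = 6 + 4 = 10
Critical path = max dist = 10

10


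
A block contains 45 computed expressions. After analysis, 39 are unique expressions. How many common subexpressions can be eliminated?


CSE count = total expressions - unique expressions
= 45 - 39 = 6

6


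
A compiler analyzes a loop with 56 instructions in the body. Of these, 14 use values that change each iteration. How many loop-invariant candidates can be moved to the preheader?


Invariant candidates = total - loop-dependent
= 56 - 14 = 42

42


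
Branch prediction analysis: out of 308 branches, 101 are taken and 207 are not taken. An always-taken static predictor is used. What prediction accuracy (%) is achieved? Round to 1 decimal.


Predictor: always-taken
Correct predictions = 101
Accuracy = 101 / 308 * 100 = 32.8%

32.8


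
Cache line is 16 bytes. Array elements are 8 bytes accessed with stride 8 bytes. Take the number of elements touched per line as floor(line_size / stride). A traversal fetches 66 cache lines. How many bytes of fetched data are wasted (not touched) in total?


Elements per line = floor(16 / 8) = 2
Bytes used per line = 2 * 8 = 16
Wasted per line = 16 - 16 = 0
Total wasted = 0 * 66 = 0

0
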